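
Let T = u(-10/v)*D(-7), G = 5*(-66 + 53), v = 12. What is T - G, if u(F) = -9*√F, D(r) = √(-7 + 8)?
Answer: 65 - 3*I*√30/2 ≈ 65.0 - 8.2158*I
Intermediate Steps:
D(r) = 1 (D(r) = √1 = 1)
G = -65 (G = 5*(-13) = -65)
T = -3*I*√30/2 (T = -9*I*√30/6*1 = -3*I*√30/2*1 = -3*I*√30/2 ≈ -8.2158*I)
T - G = -3*I*√30/2 - 1*(-65) = -3*I*√30/2 + 65 = 65 - 3*I*√30/2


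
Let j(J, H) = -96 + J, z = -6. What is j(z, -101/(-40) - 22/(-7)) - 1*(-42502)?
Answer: 42400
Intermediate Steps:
j(z, -101/(-40) - 22/(-7)) - 1*(-42502) = (-96 - 6) - 1*(-42502) = -102 + 42502 = 42400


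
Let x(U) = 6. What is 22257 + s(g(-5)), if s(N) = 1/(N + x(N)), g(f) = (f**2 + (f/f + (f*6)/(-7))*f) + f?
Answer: 66764/3 ≈ 22255.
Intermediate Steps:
g(f) = f + f**2 + f*(1 - 6*f/7) (g(f) = (f**2 + (1 + (6*f)*(-1/7))*f) + f = (f**2 + (1 - 6*f/7)*f) + f = (f**2 + f*(1 - 6*f/7)) + f = f + f**2 + f*(1 - 6*f/7))
s(N) = 1/(6 + N) (s(N) = 1/(N + 6) = 1/(6 + N))
22257 + s(g(-5)) = 22257 + 1/(6 + (1/7)*(-5)*(14 - 5)) = 22257 + 1/(6 + (1/7)*(-5)*9) = 22257 + 1/(6 - 45/7) = 22257 + 1/(-3/7) = 22257 - 7/3 = 66764/3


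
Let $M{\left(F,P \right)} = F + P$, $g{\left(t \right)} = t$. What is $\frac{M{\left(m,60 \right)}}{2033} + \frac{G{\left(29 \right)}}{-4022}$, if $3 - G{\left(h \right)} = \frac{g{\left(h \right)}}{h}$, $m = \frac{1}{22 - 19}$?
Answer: $\frac{357892}{12265089} \approx 0.02918$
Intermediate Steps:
$m = \frac{1}{3} \approx 0.33333$
$G{\left(h \right)} = 2$ ($G{\left(h \right)} = 3 - \frac{h}{h} = 3 - 1 = 2$)
$\frac{M{\left(m,60 \right)}}{2033} + \frac{G{\left(29 \right)}}{-4022} = \frac{\frac{1}{3} + 60}{2033} + \frac{2}{-4022} = \frac{181}{3} \cdot \frac{1}{2033} + 2 \left(- \frac{1}{4022}\right) = \frac{181}{6099} - \frac{1}{2011} = \frac{357892}{12265089}$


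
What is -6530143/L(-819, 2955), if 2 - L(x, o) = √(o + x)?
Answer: 6530143/1066 + 6530143*√534/1066 ≈ 1.4768e+5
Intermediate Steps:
L(x, o) = 2 - √(o + x)
-6530143/L(-819, 2955) = -6530143/(2 - √(2955 - 819)) = -6530143/(2 - √2136) = -6530143/(2 - 2*√534)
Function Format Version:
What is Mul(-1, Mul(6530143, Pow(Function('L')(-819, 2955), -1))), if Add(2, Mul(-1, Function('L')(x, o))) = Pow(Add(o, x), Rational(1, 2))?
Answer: Add(Rational(6530143, 1066), Mul(Rational(6530143, 1066), Pow(534, Rational(1, 2)))) ≈ 1.4768e+5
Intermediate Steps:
Function('L')(x, o) = Add(2, Mul(-1, Pow(Add(o, x), Rational(1, 2))))
Mul(-1, Mul(6530143, Pow(Function('L')(-819, 2955), -1))) = Mul(-1, Mul(6530143, Pow(Add(2, Mul(-1, Pow(Add(2955, -819), Rational(1, 2)))), -1))) = Mul(-1, Mul(6530143, Pow(Add(2, Mul(-1, Pow(2136, Rational(1, 2)))), -1))) = Mul(-1, Mul(6530143, Pow(Add(2, Mul(-1, Mul(2, Pow(534, Rational(1, 2))))), -1))) = Mul(-1, Mul(6530143, Pow(Add(2, Mul(-2, Pow(534, Rational(1, 2)))), -1))) = Mul(-6530143, Pow(Add(2, Mul(-2, Pow(534, Rational(1, 2)))), -1))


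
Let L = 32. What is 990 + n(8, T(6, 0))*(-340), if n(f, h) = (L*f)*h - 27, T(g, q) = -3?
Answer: 271290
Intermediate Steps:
n(f, h) = -27 + 32*f*h (n(f, h) = (32*f)*h - 27 = 32*f*h - 27 = -27 + 32*f*h)
990 + n(8, T(6, 0))*(-340) = 990 + (-27 + 32*8*(-3))*(-340) = 990 + (-27 - 768)*(-340) = 990 - 795*(-340) = 990 + 270300 = 271290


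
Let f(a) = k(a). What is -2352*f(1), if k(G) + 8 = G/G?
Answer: 16464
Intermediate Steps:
k(G) = -7 (k(G) = -8 + G/G = -8 + 1 = -7)
f(a) = -7
-2352*f(1) = -2352*(-7) = 16464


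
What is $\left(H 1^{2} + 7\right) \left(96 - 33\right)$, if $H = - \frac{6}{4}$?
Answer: $\frac{693}{2} \approx 346.5$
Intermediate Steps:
$H = - \frac{3}{2}$ ($H = \left(-6\right) \frac{1}{4} = - \frac{3}{2} \approx -1.5$)
$\left(H 1^{2} + 7\right) \left(96 - 33\right) = \left(- \frac{3 \cdot 1^{2}}{2} + 7\right) \left(96 - 33\right) = \left(\left(- \frac{3}{2}\right) 1 + 7\right) 63 = \left(- \frac{3}{2} + 7\right) 63 = \frac{11}{2} \cdot 63 = \frac{693}{2}$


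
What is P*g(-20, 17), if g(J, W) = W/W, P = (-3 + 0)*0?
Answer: 0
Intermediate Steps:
P = 0 (P = -3*0 = 0)
g(J, W) = 1
P*g(-20, 17) = 0*1 = 0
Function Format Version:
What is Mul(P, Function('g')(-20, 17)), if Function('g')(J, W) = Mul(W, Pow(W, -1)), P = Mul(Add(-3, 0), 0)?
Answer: 0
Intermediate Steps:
P = 0 (P = Mul(-3, 0) = 0)
Function('g')(J, W) = 1
Mul(P, Function('g')(-20, 17)) = Mul(0, 1) = 0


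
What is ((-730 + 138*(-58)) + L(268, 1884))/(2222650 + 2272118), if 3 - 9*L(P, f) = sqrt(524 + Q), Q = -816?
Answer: -26201/13484304 - I*sqrt(73)/20226456 ≈ -0.0019431 - 4.2242e-7*I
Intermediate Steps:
L(P, f) = 1/3 - 2*I*sqrt(73)/9 (L(P, f) = 1/3 - sqrt(524 - 816)/9 = 1/3 - 2*I*sqrt(73)/9)
((-730 + 138*(-58)) + L(268, 1884))/(2222650 + 2272118) = ((-730 + 138*(-58)) + (1/3 - 2*I*sqrt(73)/9))/(2222650 + 2272118) = ((-730 - 8004) + (1/3 - 2*I*sqrt(73)/9))/4494768 = (-8734 + (1/3 - 2*I*sqrt(73)/9))*(1/4494768) = (-26201/3 - 2*I*sqrt(73)/9)*(1/4494768) = -26201/13484304 - I*sqrt(73)/20226456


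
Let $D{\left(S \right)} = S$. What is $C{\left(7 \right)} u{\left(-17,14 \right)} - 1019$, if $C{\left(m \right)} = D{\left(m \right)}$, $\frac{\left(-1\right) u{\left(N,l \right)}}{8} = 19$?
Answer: $-2083$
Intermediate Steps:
$u{\left(N,l \right)} = -152$ ($u{\left(N,l \right)} = \left(-8\right) 19 = -152$)
$C{\left(m \right)} = m$
$C{\left(7 \right)} u{\left(-17,14 \right)} - 1019 = 7 \left(-152\right) - 1019 = -1064 - 1019 = -2083$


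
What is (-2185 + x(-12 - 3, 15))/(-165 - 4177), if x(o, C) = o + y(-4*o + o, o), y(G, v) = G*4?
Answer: 1010/2171 ≈ 0.46522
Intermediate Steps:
y(G, v) = 4*G
x(o, C) = -11*o (x(o, C) = o + 4*(-4*o + o) = o + 4*(-3*o) = o - 12*o = -11*o)
(-2185 + x(-12 - 3, 15))/(-165 - 4177) = (-2185 - 11*(-12 - 3))/(-165 - 4177) = (-2185 - 11*(-15))/(-4342) = (-2185 + 165)*(-1/4342) = -2020*(-1/4342) = 1010/2171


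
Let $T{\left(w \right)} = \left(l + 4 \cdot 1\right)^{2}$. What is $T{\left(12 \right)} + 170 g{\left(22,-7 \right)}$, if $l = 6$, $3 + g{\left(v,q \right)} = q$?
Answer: $-1600$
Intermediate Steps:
$g{\left(v,q \right)} = -3 + q$
$T{\left(w \right)} = 100$ ($T{\left(w \right)} = \left(6 + 4 \cdot 1\right)^{2} = \left(6 + 4\right)^{2} = 10^{2} = 100$)
$T{\left(12 \right)} + 170 g{\left(22,-7 \right)} = 100 + 170 \left(-3 - 7\right) = 100 + 170 \left(-10\right) = 100 - 1700 = -1600$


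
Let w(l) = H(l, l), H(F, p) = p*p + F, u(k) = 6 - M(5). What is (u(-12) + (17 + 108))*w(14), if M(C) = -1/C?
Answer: 27552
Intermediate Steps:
u(k) = 31/5 (u(k) = 6 - (-1)/5 = 6 - 1*(-⅕) = 6 + ⅕ = 31/5)
H(F, p) = F + p² (H(F, p) = p² + F = F + p²)
w(l) = l + l²
(u(-12) + (17 + 108))*w(14) = (31/5 + (17 + 108))*(14*(1 + 14)) = (31/5 + 125)*(14*15) = (656/5)*210 = 27552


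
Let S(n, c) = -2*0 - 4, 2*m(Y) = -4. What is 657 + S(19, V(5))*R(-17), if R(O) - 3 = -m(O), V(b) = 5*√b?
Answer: 637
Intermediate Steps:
m(Y) = -2 (m(Y) = (½)*(-4) = -2)
S(n, c) = -4 (S(n, c) = 0 - 4 = -4)
R(O) = 5 (R(O) = 3 - 1*(-2) = 3 + 2 = 5)
657 + S(19, V(5))*R(-17) = 657 - 4*5 = 657 - 20 = 637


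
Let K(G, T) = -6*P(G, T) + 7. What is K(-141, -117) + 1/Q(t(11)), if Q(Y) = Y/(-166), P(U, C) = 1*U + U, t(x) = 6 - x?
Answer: 8661/5 ≈ 1732.2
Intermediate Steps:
P(U, C) = 2*U (P(U, C) = U + U = 2*U)
Q(Y) = -Y/166 (Q(Y) = Y*(-1/166) = -Y/166)
K(G, T) = 7 - 12*G (K(G, T) = -12*G + 7 = 7 - 12*G)
K(-141, -117) + 1/Q(t(11)) = (7 - 12*(-141)) + 1/(-(6 - 1*11)/166) = (7 + 1692) + 1/(-(6 - 11)/166) = 1699 + 1/(-1/166*(-5)) = 1699 + 1/(5/166) = 1699 + 166/5 = 8661/5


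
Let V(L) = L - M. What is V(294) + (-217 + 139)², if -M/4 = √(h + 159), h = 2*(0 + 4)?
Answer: 6378 + 4*√167 ≈ 6429.7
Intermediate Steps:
h = 8 (h = 2*4 = 8)
M = -4*√167 (M = -4*√(8 + 159) = -4*√167 ≈ -51.691)
V(L) = L + 4*√167 (V(L) = L - (-4)*√167 = L + 4*√167)
V(294) + (-217 + 139)² = (294 + 4*√167) + (-217 + 139)² = (294 + 4*√167) + (-78)² = (294 + 4*√167) + 6084 = 6378 + 4*√167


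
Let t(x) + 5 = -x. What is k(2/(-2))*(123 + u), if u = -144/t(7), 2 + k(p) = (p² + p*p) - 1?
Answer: -135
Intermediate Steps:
t(x) = -5 - x
k(p) = -3 + 2*p² (k(p) = -2 + ((p² + p*p) - 1) = -2 + ((p² + p²) - 1) = -2 + (2*p² - 1) = -2 + (-1 + 2*p²) = -3 + 2*p²)
u = 12 (u = -144/(-5 - 1*7) = -144/(-5 - 7) = -144/(-12) = -144*(-1/12) = 12)
k(2/(-2))*(123 + u) = (-3 + 2*(2/(-2))²)*(123 + 12) = (-3 + 2*(2*(-½))²)*135 = (-3 + 2*(-1)²)*135 = (-3 + 2*1)*135 = (-3 + 2)*135 = -1*135 = -135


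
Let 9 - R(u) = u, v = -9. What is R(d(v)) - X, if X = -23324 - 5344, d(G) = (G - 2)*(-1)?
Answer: 28666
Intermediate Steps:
d(G) = 2 - G (d(G) = (-2 + G)*(-1) = 2 - G)
X = -28668
R(u) = 9 - u
R(d(v)) - X = (9 - (2 - 1*(-9))) - 1*(-28668) = (9 - (2 + 9)) + 28668 = (9 - 1*11) + 28668 = (9 - 11) + 28668 = -2 + 28668 = 28666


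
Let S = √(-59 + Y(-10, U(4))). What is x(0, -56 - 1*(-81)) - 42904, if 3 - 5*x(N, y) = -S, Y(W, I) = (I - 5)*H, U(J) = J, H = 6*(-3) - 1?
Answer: -214517/5 + 2*I*√10/5 ≈ -42903.0 + 1.2649*I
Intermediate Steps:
H = -19 (H = -18 - 1 = -19)
Y(W, I) = 95 - 19*I (Y(W, I) = (I - 5)*(-19) = (-5 + I)*(-19) = 95 - 19*I)
S = 2*I*√10 (S = √(-59 + (95 - 19*4)) = √(-59 + (95 - 76)) = √(-59 + 19) = √(-40) = 2*I*√10 ≈ 6.3246*I)
x(N, y) = ⅗ + 2*I*√10/5 (x(N, y) = ⅗ - (-1)*2*I*√10/5 = ⅗ - (-2)*I*√10/5 = ⅗ + 2*I*√10/5)
x(0, -56 - 1*(-81)) - 42904 = (⅗ + 2*I*√10/5) - 42904 = -214517/5 + 2*I*√10/5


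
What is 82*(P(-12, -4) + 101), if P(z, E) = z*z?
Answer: 20090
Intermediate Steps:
P(z, E) = z**2
82*(P(-12, -4) + 101) = 82*((-12)**2 + 101) = 82*(144 + 101) = 82*245 = 20090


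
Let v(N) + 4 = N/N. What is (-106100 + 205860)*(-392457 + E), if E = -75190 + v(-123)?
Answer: -46652764000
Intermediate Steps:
v(N) = -3 (v(N) = -4 + N/N = -4 + 1 = -3)
E = -75193 (E = -75190 - 3 = -75193)
(-106100 + 205860)*(-392457 + E) = (-106100 + 205860)*(-392457 - 75193) = 99760*(-467650) = -46652764000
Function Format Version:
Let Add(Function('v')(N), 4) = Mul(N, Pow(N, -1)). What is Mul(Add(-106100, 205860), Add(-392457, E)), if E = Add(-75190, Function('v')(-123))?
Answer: -46652764000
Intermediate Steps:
Function('v')(N) = -3 (Function('v')(N) = Add(-4, Mul(N, Pow(N, -1))) = Add(-4, 1) = -3)
E = -75193 (E = Add(-75190, -3) = -75193)
Mul(Add(-106100, 205860), Add(-392457, E)) = Mul(Add(-106100, 205860), Add(-392457, -75193)) = Mul(99760, -467650) = -46652764000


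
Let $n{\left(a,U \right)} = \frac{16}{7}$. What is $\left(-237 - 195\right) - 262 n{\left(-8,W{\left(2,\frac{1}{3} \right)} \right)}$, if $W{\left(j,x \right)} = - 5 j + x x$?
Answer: $- \frac{7216}{7} \approx -1030.9$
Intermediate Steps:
$W{\left(j,x \right)} = x^{2} - 5 j$ ($W{\left(j,x \right)} = - 5 j + x^{2} = x^{2} - 5 j$)
$n{\left(a,U \right)} = \frac{16}{7}$ ($n{\left(a,U \right)} = 16 \cdot \frac{1}{7} = \frac{16}{7}$)
$\left(-237 - 195\right) - 262 n{\left(-8,W{\left(2,\frac{1}{3} \right)} \right)} = \left(-237 - 195\right) - \frac{4192}{7} = -432 - \frac{4192}{7} = - \frac{7216}{7}$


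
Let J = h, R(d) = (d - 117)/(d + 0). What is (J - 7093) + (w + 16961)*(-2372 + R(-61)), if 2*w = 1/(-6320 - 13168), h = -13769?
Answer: -47791874885311/1188768 ≈ -4.0203e+7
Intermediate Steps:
R(d) = (-117 + d)/d
J = -13769
w = -1/38976 (w = 1/(2*(-6320 - 13168)) = (½)/(-19488) = (½)*(-1/19488) = -1/38976 ≈ -2.5657e-5)
(J - 7093) + (w + 16961)*(-2372 + R(-61)) = (-13769 - 7093) + (-1/38976 + 16961)*(-2372 + (-117 - 61)/(-61)) = -20862 + 661071935*(-2372 - 1/61*(-178))/38976 = -20862 + 661071935*(-2372 + 178/61)/38976 = -20862 + (661071935/38976)*(-144514/61) = -20862 - 47767074807295/1188768 = -47791874885311/1188768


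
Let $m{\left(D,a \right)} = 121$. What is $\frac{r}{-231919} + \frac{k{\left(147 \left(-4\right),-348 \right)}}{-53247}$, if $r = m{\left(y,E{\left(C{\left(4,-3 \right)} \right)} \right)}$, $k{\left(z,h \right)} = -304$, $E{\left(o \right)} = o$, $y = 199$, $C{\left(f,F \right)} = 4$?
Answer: $\frac{64060489}{12348990993} \approx 0.0051875$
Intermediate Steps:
$r = 121$
$\frac{r}{-231919} + \frac{k{\left(147 \left(-4\right),-348 \right)}}{-53247} = \frac{121}{-231919} - \frac{304}{-53247} = 121 \left(- \frac{1}{231919}\right) - - \frac{304}{53247} = - \frac{121}{231919} + \frac{304}{53247} = \frac{64060489}{12348990993}$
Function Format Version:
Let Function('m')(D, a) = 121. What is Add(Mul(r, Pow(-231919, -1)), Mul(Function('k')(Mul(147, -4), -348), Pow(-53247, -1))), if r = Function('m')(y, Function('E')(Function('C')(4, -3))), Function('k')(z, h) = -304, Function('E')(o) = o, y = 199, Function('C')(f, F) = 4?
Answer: Rational(64060489, 12348990993) ≈ 0.0051875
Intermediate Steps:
r = 121
Add(Mul(r, Pow(-231919, -1)), Mul(Function('k')(Mul(147, -4), -348), Pow(-53247, -1))) = Add(Mul(121, Pow(-231919, -1)), Mul(-304, Pow(-53247, -1))) = Add(Mul(121, Rational(-1, 231919)), Mul(-304, Rational(-1, 53247))) = Add(Rational(-121, 231919), Rational(304, 53247)) = Rational(64060489, 12348990993)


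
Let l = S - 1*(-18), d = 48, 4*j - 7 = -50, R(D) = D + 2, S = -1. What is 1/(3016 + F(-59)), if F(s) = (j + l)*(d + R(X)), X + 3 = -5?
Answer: 2/6557 ≈ 0.00030502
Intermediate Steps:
X = -8 (X = -3 - 5 = -8)
R(D) = 2 + D
j = -43/4 (j = 7/4 + (1/4)*(-50) = 7/4 - 25/2 = -43/4 ≈ -10.750)
l = 17 (l = -1 - 1*(-18) = -1 + 18 = 17)
F(s) = 525/2 (F(s) = (-43/4 + 17)*(48 + (2 - 8)) = 25*(48 - 6)/4 = (25/4)*42 = 525/2)
1/(3016 + F(-59)) = 1/(3016 + 525/2) = 1/(6557/2) = 2/6557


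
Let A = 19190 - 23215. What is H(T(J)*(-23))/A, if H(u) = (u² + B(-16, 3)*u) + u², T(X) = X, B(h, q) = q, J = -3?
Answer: -423/175 ≈ -2.4171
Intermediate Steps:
H(u) = 2*u² + 3*u (H(u) = (u² + 3*u) + u² = 2*u² + 3*u)
A = -4025
H(T(J)*(-23))/A = ((-3*(-23))*(3 + 2*(-3*(-23))))/(-4025) = (69*(3 + 2*69))*(-1/4025) = (69*(3 + 138))*(-1/4025) = (69*141)*(-1/4025) = 9729*(-1/4025) = -423/175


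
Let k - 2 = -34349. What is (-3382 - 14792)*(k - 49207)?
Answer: 1518510396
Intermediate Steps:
k = -34347 (k = 2 - 34349 = -34347)
(-3382 - 14792)*(k - 49207) = (-3382 - 14792)*(-34347 - 49207) = -18174*(-83554) = 1518510396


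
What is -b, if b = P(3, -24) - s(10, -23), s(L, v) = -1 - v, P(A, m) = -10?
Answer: 32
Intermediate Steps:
b = -32 (b = -10 - (-1 - 1*(-23)) = -10 - (-1 + 23) = -10 - 1*22 = -10 - 22 = -32)
-b = -1*(-32) = 32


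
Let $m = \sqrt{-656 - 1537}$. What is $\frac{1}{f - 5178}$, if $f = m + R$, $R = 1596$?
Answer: $- \frac{1194}{4277639} - \frac{i \sqrt{2193}}{12832917} \approx -0.00027913 - 3.6492 \cdot 10^{-6} i$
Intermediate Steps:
$m = i \sqrt{2193}$ ($m = \sqrt{-2193} = i \sqrt{2193} \approx 46.829 i$)
$f = 1596 + i \sqrt{2193}$ ($f = i \sqrt{2193} + 1596 = 1596 + i \sqrt{2193} \approx 1596.0 + 46.829 i$)
$\frac{1}{f - 5178} = \frac{1}{\left(1596 + i \sqrt{2193}\right) - 5178} = \frac{1}{-3582 + i \sqrt{2193}}$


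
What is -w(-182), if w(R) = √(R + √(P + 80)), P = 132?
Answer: -I*√(182 - 2*√53) ≈ -12.94*I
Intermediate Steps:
w(R) = √(R + 2*√53) (w(R) = √(R + √(132 + 80)) = √(R + √212) = √(R + 2*√53))
-w(-182) = -√(-182 + 2*√53)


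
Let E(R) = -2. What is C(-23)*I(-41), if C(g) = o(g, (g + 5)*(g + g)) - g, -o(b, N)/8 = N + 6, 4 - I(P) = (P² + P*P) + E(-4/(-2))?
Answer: 22314044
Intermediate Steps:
I(P) = 6 - 2*P² (I(P) = 4 - ((P² + P*P) - 2) = 4 - ((P² + P²) - 2) = 4 - (2*P² - 2) = 4 - (-2 + 2*P²) = 4 + (2 - 2*P²) = 6 - 2*P²)
o(b, N) = -48 - 8*N (o(b, N) = -8*(N + 6) = -8*(6 + N) = -48 - 8*N)
C(g) = -48 - g - 16*g*(5 + g) (C(g) = (-48 - 8*(g + 5)*(g + g)) - g = (-48 - 8*(5 + g)*2*g) - g = (-48 - 16*g*(5 + g)) - g = -48 - g - 16*g*(5 + g))
C(-23)*I(-41) = (-48 - 1*(-23) - 16*(-23)*(5 - 23))*(6 - 2*(-41)²) = (-48 + 23 - 16*(-23)*(-18))*(6 - 2*1681) = (-48 + 23 - 6624)*(6 - 3362) = -6649*(-3356) = 22314044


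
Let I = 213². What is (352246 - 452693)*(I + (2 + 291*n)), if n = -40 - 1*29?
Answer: -2540505524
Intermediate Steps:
I = 45369
n = -69 (n = -40 - 29 = -69)
(352246 - 452693)*(I + (2 + 291*n)) = (352246 - 452693)*(45369 + (2 + 291*(-69))) = -100447*(45369 + (2 - 20079)) = -100447*(45369 - 20077) = -100447*25292 = -2540505524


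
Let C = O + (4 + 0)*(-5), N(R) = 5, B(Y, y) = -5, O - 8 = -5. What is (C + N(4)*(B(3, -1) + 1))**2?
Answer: 1369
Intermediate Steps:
O = 3 (O = 8 - 5 = 3)
C = -17 (C = 3 + (4 + 0)*(-5) = 3 + 4*(-5) = 3 - 20 = -17)
(C + N(4)*(B(3, -1) + 1))**2 = (-17 + 5*(-5 + 1))**2 = (-17 + 5*(-4))**2 = (-17 - 20)**2 = (-37)**2 = 1369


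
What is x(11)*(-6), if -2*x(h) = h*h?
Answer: 363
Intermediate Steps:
x(h) = -h**2/2 (x(h) = -h*h/2 = -h**2/2)
x(11)*(-6) = -1/2*11**2*(-6) = -1/2*121*(-6) = -121/2*(-6) = 363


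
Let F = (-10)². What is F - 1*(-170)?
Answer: 270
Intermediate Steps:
F = 100
F - 1*(-170) = 100 - 1*(-170) = 100 + 170 = 270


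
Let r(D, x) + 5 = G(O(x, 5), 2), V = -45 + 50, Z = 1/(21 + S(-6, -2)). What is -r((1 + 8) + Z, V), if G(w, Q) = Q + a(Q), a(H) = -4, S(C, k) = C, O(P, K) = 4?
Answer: 7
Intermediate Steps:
Z = 1/15 (Z = 1/(21 - 6) = 1/15 ≈ 0.066667)
V = 5
G(w, Q) = -4 + Q (G(w, Q) = Q - 4 = -4 + Q)
r(D, x) = -7 (r(D, x) = -5 + (-4 + 2) = -5 - 2 = -7)
-r((1 + 8) + Z, V) = -1*(-7) = 7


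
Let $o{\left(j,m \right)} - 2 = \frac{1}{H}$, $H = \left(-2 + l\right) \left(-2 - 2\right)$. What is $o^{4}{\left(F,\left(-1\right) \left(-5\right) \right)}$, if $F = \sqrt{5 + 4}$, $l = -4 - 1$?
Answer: $\frac{10556001}{614656} \approx 17.174$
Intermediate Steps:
$l = -5$
$F = 3$ ($F = \sqrt{9} = 3$)
$H = 28$ ($H = \left(-2 - 5\right) \left(-2 - 2\right) = - 7 \left(-2 - 2\right) = \left(-7\right) \left(-4\right) = 28$)
$o{\left(j,m \right)} = \frac{57}{28}$ ($o{\left(j,m \right)} = 2 + \frac{1}{28} = \frac{57}{28}$)
$o^{4}{\left(F,\left(-1\right) \left(-5\right) \right)} = \left(\frac{57}{28}\right)^{4} = \frac{10556001}{614656}$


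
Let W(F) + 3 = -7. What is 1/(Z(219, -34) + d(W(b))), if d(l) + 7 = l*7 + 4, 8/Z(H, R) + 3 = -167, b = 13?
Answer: -85/6209 ≈ -0.013690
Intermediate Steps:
Z(H, R) = -4/85 (Z(H, R) = 8/(-3 - 167) = 8/(-170) = 8*(-1/170) = -4/85)
W(F) = -10 (W(F) = -3 - 7 = -10)
d(l) = -3 + 7*l (d(l) = -7 + (l*7 + 4) = -7 + (7*l + 4) = -7 + (4 + 7*l) = -3 + 7*l)
1/(Z(219, -34) + d(W(b))) = 1/(-4/85 + (-3 + 7*(-10))) = 1/(-4/85 + (-3 - 70)) = 1/(-4/85 - 73) = 1/(-6209/85) = -85/6209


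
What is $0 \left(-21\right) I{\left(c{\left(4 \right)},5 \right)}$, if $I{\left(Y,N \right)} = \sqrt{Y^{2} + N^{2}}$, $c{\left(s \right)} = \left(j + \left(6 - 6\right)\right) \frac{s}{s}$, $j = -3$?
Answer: $0$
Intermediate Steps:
$c{\left(s \right)} = -3$ ($c{\left(s \right)} = \left(-3 + \left(6 - 6\right)\right) \frac{s}{s} = \left(-3 + \left(6 - 6\right)\right) 1 = \left(-3 + 0\right) 1 = \left(-3\right) 1 = -3$)
$I{\left(Y,N \right)} = \sqrt{N^{2} + Y^{2}}$
$0 \left(-21\right) I{\left(c{\left(4 \right)},5 \right)} = 0 \left(-21\right) \sqrt{5^{2} + \left(-3\right)^{2}} = 0 \sqrt{25 + 9} = 0 \sqrt{34} = 0$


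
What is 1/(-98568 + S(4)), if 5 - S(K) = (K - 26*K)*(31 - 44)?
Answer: -1/99863 ≈ -1.0014e-5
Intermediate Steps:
S(K) = 5 - 325*K (S(K) = 5 - (K - 26*K)*(31 - 44) = 5 - (-25*K)*(-13) = 5 - 325*K)
1/(-98568 + S(4)) = 1/(-98568 + (5 - 325*4)) = 1/(-98568 + (5 - 1300)) = 1/(-98568 - 1295) = 1/(-99863) = -1/99863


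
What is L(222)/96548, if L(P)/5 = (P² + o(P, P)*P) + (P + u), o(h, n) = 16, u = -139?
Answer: 264595/96548 ≈ 2.7406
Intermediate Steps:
L(P) = -695 + 5*P² + 85*P (L(P) = 5*((P² + 16*P) + (P - 139)) = 5*((P² + 16*P) + (-139 + P)) = 5*(-139 + P² + 17*P) = -695 + 5*P² + 85*P)
L(222)/96548 = (-695 + 5*222² + 85*222)/96548 = (-695 + 5*49284 + 18870)*(1/96548) = (-695 + 246420 + 18870)*(1/96548) = 264595*(1/96548) = 264595/96548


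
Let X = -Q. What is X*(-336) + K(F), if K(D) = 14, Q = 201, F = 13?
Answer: 67550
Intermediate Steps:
X = -201 (X = -1*201 = -201)
X*(-336) + K(F) = -201*(-336) + 14 = 67536 + 14 = 67550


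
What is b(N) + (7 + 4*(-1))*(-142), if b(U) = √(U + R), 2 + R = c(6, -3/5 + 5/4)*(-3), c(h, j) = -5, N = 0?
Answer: -426 + √13 ≈ -422.39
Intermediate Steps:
R = 13 (R = -2 - 5*(-3) = -2 + 15 = 13)
b(U) = √(13 + U) (b(U) = √(U + 13) = √(13 + U))
b(N) + (7 + 4*(-1))*(-142) = √(13 + 0) + (7 + 4*(-1))*(-142) = √13 + (7 - 4)*(-142) = √13 + 3*(-142) = √13 - 426 = -426 + √13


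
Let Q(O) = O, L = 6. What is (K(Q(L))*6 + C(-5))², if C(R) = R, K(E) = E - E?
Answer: 25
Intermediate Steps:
K(E) = 0
(K(Q(L))*6 + C(-5))² = (0*6 - 5)² = (0 - 5)² = (-5)² = 25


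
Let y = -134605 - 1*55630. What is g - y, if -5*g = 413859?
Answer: 537316/5 ≈ 1.0746e+5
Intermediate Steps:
g = -413859/5 (g = -⅕*413859 = -413859/5 ≈ -82772.)
y = -190235 (y = -134605 - 55630 = -190235)
g - y = -413859/5 - 1*(-190235) = -413859/5 + 190235 = 537316/5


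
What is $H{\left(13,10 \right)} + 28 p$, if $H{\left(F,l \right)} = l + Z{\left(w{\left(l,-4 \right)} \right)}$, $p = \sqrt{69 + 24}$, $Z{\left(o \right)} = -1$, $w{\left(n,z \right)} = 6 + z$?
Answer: $9 + 28 \sqrt{93} \approx 279.02$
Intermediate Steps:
$p = \sqrt{93} \approx 9.6436$
$H{\left(F,l \right)} = -1 + l$ ($H{\left(F,l \right)} = l - 1 = -1 + l$)
$H{\left(13,10 \right)} + 28 p = \left(-1 + 10\right) + 28 \sqrt{93} = 9 + 28 \sqrt{93}$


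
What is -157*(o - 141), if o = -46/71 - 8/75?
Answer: 118510351/5325 ≈ 22255.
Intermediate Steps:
o = -4018/5325 (o = -46*1/71 - 8*1/75 = -46/71 - 8/75 = -4018/5325 ≈ -0.75455)
-157*(o - 141) = -157*(-4018/5325 - 141) = -157*(-754843/5325) = 118510351/5325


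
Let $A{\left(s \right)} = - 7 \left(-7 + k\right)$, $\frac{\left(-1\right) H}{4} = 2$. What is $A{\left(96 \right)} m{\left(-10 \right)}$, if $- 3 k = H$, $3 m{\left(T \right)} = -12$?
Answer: $- \frac{364}{3} \approx -121.33$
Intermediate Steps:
$H = -8$ ($H = \left(-4\right) 2 = -8$)
$m{\left(T \right)} = -4$ ($m{\left(T \right)} = \frac{1}{3} \left(-12\right) = -4$)
$k = \frac{8}{3}$ ($k = \left(- \frac{1}{3}\right) \left(-8\right) = \frac{8}{3} \approx 2.6667$)
$A{\left(s \right)} = \frac{91}{3}$ ($A{\left(s \right)} = - 7 \left(-7 + \frac{8}{3}\right) = \left(-7\right) \left(- \frac{13}{3}\right) = \frac{91}{3}$)
$A{\left(96 \right)} m{\left(-10 \right)} = \frac{91}{3} \left(-4\right) = - \frac{364}{3}$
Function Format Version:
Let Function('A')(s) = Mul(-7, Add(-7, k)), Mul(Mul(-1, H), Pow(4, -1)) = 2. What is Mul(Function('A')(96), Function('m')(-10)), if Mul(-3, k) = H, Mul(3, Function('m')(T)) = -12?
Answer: Rational(-364, 3) ≈ -121.33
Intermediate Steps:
H = -8 (H = Mul(-4, 2) = -8)
Function('m')(T) = -4 (Function('m')(T) = Mul(Rational(1, 3), -12) = -4)
k = Rational(8, 3) (k = Mul(Rational(-1, 3), -8) = Rational(8, 3) ≈ 2.6667)
Function('A')(s) = Rational(91, 3) (Function('A')(s) = Mul(-7, Add(-7, Rational(8, 3))) = Mul(-7, Rational(-13, 3)) = Rational(91, 3))
Mul(Function('A')(96), Function('m')(-10)) = Mul(Rational(91, 3), -4) = Rational(-364, 3)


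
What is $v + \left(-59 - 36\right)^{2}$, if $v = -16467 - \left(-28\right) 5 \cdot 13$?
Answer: $-5622$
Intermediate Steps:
$v = -14647$ ($v = -16467 - \left(-140\right) 13 = -16467 - -1820 = -16467 + 1820 = -14647$)
$v + \left(-59 - 36\right)^{2} = -14647 + \left(-59 - 36\right)^{2} = -14647 + \left(-95\right)^{2} = -14647 + 9025 = -5622$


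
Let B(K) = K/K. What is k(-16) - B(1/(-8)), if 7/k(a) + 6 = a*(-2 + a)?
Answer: -275/282 ≈ -0.97518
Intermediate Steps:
B(K) = 1
k(a) = 7/(-6 + a*(-2 + a))
k(-16) - B(1/(-8)) = 7/(-6 + (-16)² - 2*(-16)) - 1*1 = 7/(-6 + 256 + 32) - 1 = 7/282 - 1 = -275/282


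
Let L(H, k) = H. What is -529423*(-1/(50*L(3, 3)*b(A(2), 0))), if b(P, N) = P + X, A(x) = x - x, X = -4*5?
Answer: -529423/3000 ≈ -176.47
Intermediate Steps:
X = -20
A(x) = 0
b(P, N) = -20 + P (b(P, N) = P - 20 = -20 + P)
-529423*(-1/(50*L(3, 3)*b(A(2), 0))) = -529423*(-1/(150*(-20 + 0))) = -529423/((-150*(-20))) = -529423/3000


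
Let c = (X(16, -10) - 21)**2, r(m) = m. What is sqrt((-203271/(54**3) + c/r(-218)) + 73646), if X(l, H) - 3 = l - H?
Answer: sqrt(91850777316854)/35316 ≈ 271.38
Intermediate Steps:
X(l, H) = 3 + l - H (X(l, H) = 3 + (l - H) = 3 + l - H)
c = 64 (c = ((3 + 16 - 1*(-10)) - 21)**2 = ((3 + 16 + 10) - 21)**2 = (29 - 21)**2 = 8**2 = 64)
sqrt((-203271/(54**3) + c/r(-218)) + 73646) = sqrt((-203271/(54**3) + 64/(-218)) + 73646) = sqrt((-203271/157464 + 64*(-1/218)) + 73646) = sqrt((-203271*1/157464 - 32/109) + 73646) = sqrt((-67757/52488 - 32/109) + 73646) = sqrt(-9065129/5721192 + 73646) = sqrt(421333840903/5721192) = sqrt(91850777316854)/35316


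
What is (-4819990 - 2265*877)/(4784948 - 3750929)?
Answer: -6806395/1034019 ≈ -6.5825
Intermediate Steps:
(-4819990 - 2265*877)/(4784948 - 3750929) = (-4819990 - 1986405)/1034019 = -6806395*1/1034019 = -6806395/1034019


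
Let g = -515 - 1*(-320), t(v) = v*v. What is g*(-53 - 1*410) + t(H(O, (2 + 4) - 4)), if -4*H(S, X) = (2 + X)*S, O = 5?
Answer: 90310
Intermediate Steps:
H(S, X) = -S*(2 + X)/4 (H(S, X) = -(2 + X)*S/4 = -S*(2 + X)/4)
t(v) = v²
g = -195 (g = -515 + 320 = -195)
g*(-53 - 1*410) + t(H(O, (2 + 4) - 4)) = -195*(-53 - 1*410) + (-¼*5*(2 + ((2 + 4) - 4)))² = -195*(-53 - 410) + (-¼*5*(2 + (6 - 4)))² = -195*(-463) + (-¼*5*(2 + 2))² = 90285 + (-¼*5*4)² = 90285 + (-5)² = 90285 + 25 = 90310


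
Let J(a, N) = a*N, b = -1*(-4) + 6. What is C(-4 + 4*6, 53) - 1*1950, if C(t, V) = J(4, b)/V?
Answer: -103310/53 ≈ -1949.2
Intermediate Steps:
b = 10 (b = 4 + 6 = 10)
J(a, N) = N*a
C(t, V) = 40/V (C(t, V) = (10*4)/V = 40/V)
C(-4 + 4*6, 53) - 1*1950 = 40/53 - 1*1950 = 40*(1/53) - 1950 = 40/53 - 1950 = -103310/53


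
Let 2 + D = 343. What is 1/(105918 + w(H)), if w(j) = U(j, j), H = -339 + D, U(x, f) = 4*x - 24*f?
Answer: 1/105878 ≈ 9.4448e-6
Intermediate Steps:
D = 341 (D = -2 + 343 = 341)
U(x, f) = -24*f + 4*x
H = 2 (H = -339 + 341 = 2)
w(j) = -20*j (w(j) = -24*j + 4*j = -20*j)
1/(105918 + w(H)) = 1/(105918 - 20*2) = 1/(105918 - 40) = 1/105878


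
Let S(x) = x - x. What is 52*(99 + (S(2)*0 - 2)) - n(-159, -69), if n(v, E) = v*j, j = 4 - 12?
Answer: 3772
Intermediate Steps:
S(x) = 0
j = -8
n(v, E) = -8*v (n(v, E) = v*(-8) = -8*v)
52*(99 + (S(2)*0 - 2)) - n(-159, -69) = 52*(99 + (0*0 - 2)) - (-8)*(-159) = 52*(99 + (0 - 2)) - 1*1272 = 52*(99 - 2) - 1272 = 52*97 - 1272 = 5044 - 1272 = 3772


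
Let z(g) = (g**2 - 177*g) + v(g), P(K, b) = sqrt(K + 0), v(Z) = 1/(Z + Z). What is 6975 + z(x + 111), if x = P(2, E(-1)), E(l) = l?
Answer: -8598551/24638 + 1108709*sqrt(2)/24638 ≈ -285.36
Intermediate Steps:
v(Z) = 1/(2*Z)
P(K, b) = sqrt(K)
x = sqrt(2) ≈ 1.4142
z(g) = g**2 + 1/(2*g) - 177*g (z(g) = (g**2 - 177*g) + 1/(2*g) = g**2 + 1/(2*g) - 177*g)
6975 + z(x + 111) = 6975 + ((sqrt(2) + 111)**2 + 1/(2*(sqrt(2) + 111)) - 177*(sqrt(2) + 111)) = 6975 + ((111 + sqrt(2))**2 + 1/(2*(111 + sqrt(2))) - 177*(111 + sqrt(2))) = 6975 + ((111 + sqrt(2))**2 + 1/(2*(111 + sqrt(2))) + (-19647 - 177*sqrt(2))) = 6975 + (-19647 + (111 + sqrt(2))**2 + 1/(2*(111 + sqrt(2))) - 177*sqrt(2)) = -12672 + (111 + sqrt(2))**2 + 1/(2*(111 + sqrt(2))) - 177*sqrt(2)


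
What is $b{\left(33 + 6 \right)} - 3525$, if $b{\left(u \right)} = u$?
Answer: $-3486$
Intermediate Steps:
$b{\left(33 + 6 \right)} - 3525 = \left(33 + 6\right) - 3525 = 39 - 3525 = -3486$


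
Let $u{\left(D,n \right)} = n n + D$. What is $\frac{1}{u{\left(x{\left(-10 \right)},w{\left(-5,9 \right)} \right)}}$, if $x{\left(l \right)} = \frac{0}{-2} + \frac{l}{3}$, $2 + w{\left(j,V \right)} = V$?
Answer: $\frac{3}{137} \approx 0.021898$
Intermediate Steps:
$w{\left(j,V \right)} = -2 + V$
$x{\left(l \right)} = \frac{l}{3}$ ($x{\left(l \right)} = 0 \left(- \frac{1}{2}\right) + l \frac{1}{3} = 0 + \frac{l}{3} = \frac{l}{3}$)
$u{\left(D,n \right)} = D + n^{2}$ ($u{\left(D,n \right)} = n^{2} + D = D + n^{2}$)
$\frac{1}{u{\left(x{\left(-10 \right)},w{\left(-5,9 \right)} \right)}} = \frac{1}{\frac{1}{3} \left(-10\right) + \left(-2 + 9\right)^{2}} = \frac{1}{- \frac{10}{3} + 7^{2}} = \frac{1}{- \frac{10}{3} + 49} = \frac{1}{\frac{137}{3}} = \frac{3}{137}$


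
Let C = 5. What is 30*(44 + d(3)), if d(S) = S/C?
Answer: 1338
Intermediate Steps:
d(S) = S/5
30*(44 + d(3)) = 30*(44 + (⅕)*3) = 30*(44 + ⅗) = 30*(223/5) = 1338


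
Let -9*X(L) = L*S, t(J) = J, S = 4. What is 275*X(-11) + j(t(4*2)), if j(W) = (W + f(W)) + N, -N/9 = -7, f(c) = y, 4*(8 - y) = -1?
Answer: 51253/36 ≈ 1423.7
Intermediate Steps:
y = 33/4 (y = 8 - ¼*(-1) = 8 + ¼ = 33/4 ≈ 8.2500)
f(c) = 33/4
N = 63 (N = -9*(-7) = 63)
j(W) = 285/4 + W (j(W) = (W + 33/4) + 63 = (33/4 + W) + 63 = 285/4 + W)
X(L) = -4*L/9 (X(L) = -L*4/9 = -4*L/9)
275*X(-11) + j(t(4*2)) = 275*(-4/9*(-11)) + (285/4 + 4*2) = 275*(44/9) + (285/4 + 8) = 12100/9 + 317/4 = 51253/36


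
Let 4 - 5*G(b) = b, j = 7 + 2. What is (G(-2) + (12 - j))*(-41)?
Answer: -861/5 ≈ -172.20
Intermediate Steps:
j = 9
G(b) = ⅘ - b/5
(G(-2) + (12 - j))*(-41) = ((⅘ - ⅕*(-2)) + (12 - 1*9))*(-41) = ((⅘ + ⅖) + (12 - 9))*(-41) = (6/5 + 3)*(-41) = (21/5)*(-41) = -861/5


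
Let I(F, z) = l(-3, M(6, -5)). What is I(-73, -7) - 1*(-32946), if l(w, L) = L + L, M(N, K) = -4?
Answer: 32938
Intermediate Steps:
l(w, L) = 2*L
I(F, z) = -8 (I(F, z) = 2*(-4) = -8)
I(-73, -7) - 1*(-32946) = -8 - 1*(-32946) = -8 + 32946 = 32938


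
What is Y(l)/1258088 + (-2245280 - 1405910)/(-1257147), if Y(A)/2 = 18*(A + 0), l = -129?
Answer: 1146920033513/395400388734 ≈ 2.9007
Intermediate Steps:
Y(A) = 36*A (Y(A) = 2*(18*(A + 0)) = 2*(18*A) = 36*A)
Y(l)/1258088 + (-2245280 - 1405910)/(-1257147) = (36*(-129))/1258088 + (-2245280 - 1405910)/(-1257147) = -4644*1/1258088 - 3651190*(-1/1257147) = -1161/314522 + 3651190/1257147 = 1146920033513/395400388734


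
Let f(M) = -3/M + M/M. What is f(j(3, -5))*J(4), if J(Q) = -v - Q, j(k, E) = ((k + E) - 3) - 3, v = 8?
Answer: -33/2 ≈ -16.500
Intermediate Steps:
j(k, E) = -6 + E + k (j(k, E) = ((E + k) - 3) - 3 = (-3 + E + k) - 3 = -6 + E + k)
f(M) = 1 - 3/M (f(M) = -3/M + 1 = 1 - 3/M)
J(Q) = -8 - Q (J(Q) = -1*8 - Q = -8 - Q)
f(j(3, -5))*J(4) = ((-3 + (-6 - 5 + 3))/(-6 - 5 + 3))*(-8 - 1*4) = ((-3 - 8)/(-8))*(-8 - 4) = -⅛*(-11)*(-12) = (11/8)*(-12) = -33/2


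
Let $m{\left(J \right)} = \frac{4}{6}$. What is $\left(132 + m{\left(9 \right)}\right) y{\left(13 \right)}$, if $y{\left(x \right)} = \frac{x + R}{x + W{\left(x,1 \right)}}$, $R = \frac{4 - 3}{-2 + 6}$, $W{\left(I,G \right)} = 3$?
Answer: $\frac{10547}{96} \approx 109.86$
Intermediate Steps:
$R = \frac{1}{4}$ ($R = 1 \cdot \frac{1}{4} = \frac{1}{4} \approx 0.25$)
$m{\left(J \right)} = \frac{2}{3}$ ($m{\left(J \right)} = 4 \cdot \frac{1}{6} = \frac{2}{3}$)
$y{\left(x \right)} = \frac{\frac{1}{4} + x}{3 + x}$ ($y{\left(x \right)} = \frac{x + \frac{1}{4}}{x + 3} = \frac{\frac{1}{4} + x}{3 + x}$)
$\left(132 + m{\left(9 \right)}\right) y{\left(13 \right)} = \left(132 + \frac{2}{3}\right) \frac{\frac{1}{4} + 13}{3 + 13} = \frac{398 \cdot \frac{1}{16} \cdot \frac{53}{4}}{3} = \frac{398}{3} \cdot \frac{53}{64} = \frac{10547}{96}$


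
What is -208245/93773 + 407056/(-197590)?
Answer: -39658995919/9264303535 ≈ -4.2808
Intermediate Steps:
-208245/93773 + 407056/(-197590) = -208245*1/93773 + 407056*(-1/197590) = -208245/93773 - 203528/98795 = -39658995919/9264303535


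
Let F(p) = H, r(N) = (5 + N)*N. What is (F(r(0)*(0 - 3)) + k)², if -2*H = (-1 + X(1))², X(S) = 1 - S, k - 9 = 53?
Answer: 15129/4 ≈ 3782.3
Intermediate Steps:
k = 62 (k = 9 + 53 = 62)
r(N) = N*(5 + N)
H = -½ (H = -(-1 + (1 - 1*1))²/2 = -(-1 + (1 - 1))²/2 = -(-1 + 0)²/2 = -½*(-1)² = -½*1 = -½ ≈ -0.50000)
F(p) = -½
(F(r(0)*(0 - 3)) + k)² = (-½ + 62)² = (123/2)² = 15129/4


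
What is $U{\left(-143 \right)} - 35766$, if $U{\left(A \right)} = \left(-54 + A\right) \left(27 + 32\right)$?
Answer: $-47389$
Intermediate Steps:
$U{\left(A \right)} = -3186 + 59 A$ ($U{\left(A \right)} = \left(-54 + A\right) 59 = -3186 + 59 A$)
$U{\left(-143 \right)} - 35766 = \left(-3186 + 59 \left(-143\right)\right) - 35766 = \left(-3186 - 8437\right) - 35766 = -11623 - 35766 = -47389$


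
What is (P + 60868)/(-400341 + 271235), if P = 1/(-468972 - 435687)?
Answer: -55064784011/116796904854 ≈ -0.47146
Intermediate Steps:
P = -1/904659 (P = 1/(-904659) = -1/904659 ≈ -1.1054e-6)
(P + 60868)/(-400341 + 271235) = (-1/904659 + 60868)/(-400341 + 271235) = (55064784011/904659)/(-129106) = (55064784011/904659)*(-1/129106) = -55064784011/116796904854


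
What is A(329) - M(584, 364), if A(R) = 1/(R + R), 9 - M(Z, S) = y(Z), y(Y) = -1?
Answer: -6579/658 ≈ -9.9985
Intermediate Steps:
M(Z, S) = 10 (M(Z, S) = 9 - 1*(-1) = 9 + 1 = 10)
A(R) = 1/(2*R)
A(329) - M(584, 364) = (½)/329 - 1*10 = (½)*(1/329) - 10 = 1/658 - 10 = -6579/658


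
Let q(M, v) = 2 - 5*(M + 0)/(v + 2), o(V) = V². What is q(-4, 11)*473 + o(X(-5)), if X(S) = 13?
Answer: 23955/13 ≈ 1842.7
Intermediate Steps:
q(M, v) = 2 - 5*M/(2 + v)
q(-4, 11)*473 + o(X(-5)) = ((4 - 5*(-4) + 2*11)/(2 + 11))*473 + 13² = ((4 + 20 + 22)/13)*473 + 169 = ((1/13)*46)*473 + 169 = (46/13)*473 + 169 = 21758/13 + 169 = 23955/13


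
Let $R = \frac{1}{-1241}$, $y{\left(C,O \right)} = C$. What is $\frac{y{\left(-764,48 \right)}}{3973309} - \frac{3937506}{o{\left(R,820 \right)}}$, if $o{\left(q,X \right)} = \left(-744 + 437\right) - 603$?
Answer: $\frac{7822463666057}{1807855595} \approx 4326.9$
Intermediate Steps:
$R = - \frac{1}{1241} \approx -0.0008058$
$o{\left(q,X \right)} = -910$ ($o{\left(q,X \right)} = -307 - 603 = -910$)
$\frac{y{\left(-764,48 \right)}}{3973309} - \frac{3937506}{o{\left(R,820 \right)}} = - \frac{764}{3973309} - \frac{3937506}{-910} = \left(-764\right) \frac{1}{3973309} - - \frac{1968753}{455} = - \frac{764}{3973309} + \frac{1968753}{455} = \frac{7822463666057}{1807855595}$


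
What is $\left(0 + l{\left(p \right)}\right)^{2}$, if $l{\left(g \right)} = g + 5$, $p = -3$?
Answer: $4$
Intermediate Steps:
$l{\left(g \right)} = 5 + g$
$\left(0 + l{\left(p \right)}\right)^{2} = \left(0 + \left(5 - 3\right)\right)^{2} = \left(0 + 2\right)^{2} = 2^{2} = 4$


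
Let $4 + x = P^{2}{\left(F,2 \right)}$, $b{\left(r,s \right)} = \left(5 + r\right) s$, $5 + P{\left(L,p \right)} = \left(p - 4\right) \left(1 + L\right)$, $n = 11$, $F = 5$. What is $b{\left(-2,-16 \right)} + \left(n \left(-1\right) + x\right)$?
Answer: $226$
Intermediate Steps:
$P{\left(L,p \right)} = -5 + \left(1 + L\right) \left(-4 + p\right)$ ($P{\left(L,p \right)} = -5 + \left(p - 4\right) \left(1 + L\right) = -5 + \left(-4 + p\right) \left(1 + L\right) = -5 + \left(1 + L\right) \left(-4 + p\right)$)
$b{\left(r,s \right)} = s \left(5 + r\right)$
$x = 285$ ($x = -4 + \left(-9 + 2 - 20 + 5 \cdot 2\right)^{2} = -4 + \left(-9 + 2 - 20 + 10\right)^{2} = -4 + \left(-17\right)^{2} = -4 + 289 = 285$)
$b{\left(-2,-16 \right)} + \left(n \left(-1\right) + x\right) = - 16 \left(5 - 2\right) + \left(11 \left(-1\right) + 285\right) = \left(-16\right) 3 + \left(-11 + 285\right) = -48 + 274 = 226$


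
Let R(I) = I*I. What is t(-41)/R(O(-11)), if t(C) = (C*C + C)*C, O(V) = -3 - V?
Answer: -8405/8 ≈ -1050.6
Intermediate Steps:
R(I) = I**2
t(C) = C*(C + C**2) (t(C) = (C**2 + C)*C = (C + C**2)*C = C*(C + C**2))
t(-41)/R(O(-11)) = ((-41)**2*(1 - 41))/((-3 - 1*(-11))**2) = (1681*(-40))/((-3 + 11)**2) = -67240/(8**2) = -67240/64 = -67240*1/64 = -8405/8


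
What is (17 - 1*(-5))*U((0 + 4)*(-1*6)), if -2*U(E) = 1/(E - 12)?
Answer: 11/36 ≈ 0.30556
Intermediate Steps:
U(E) = -1/(2*(-12 + E)) (U(E) = -1/(2*(E - 12)) = -1/(2*(-12 + E)))
(17 - 1*(-5))*U((0 + 4)*(-1*6)) = (17 - 1*(-5))*(-1/(-24 + 2*((0 + 4)*(-1*6)))) = (17 + 5)*(-1/(-24 + 2*(4*(-6)))) = 22*(-1/(-24 + 2*(-24))) = 22*(-1/(-24 - 48)) = 22*(-1/(-72)) = 22*(-1*(-1/72)) = 22*(1/72) = 11/36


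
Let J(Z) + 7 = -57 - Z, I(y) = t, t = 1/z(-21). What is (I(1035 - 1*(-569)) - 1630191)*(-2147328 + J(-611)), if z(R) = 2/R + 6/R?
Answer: 27997349603769/8 ≈ 3.4997e+12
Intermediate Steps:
z(R) = 8/R
t = -21/8 (t = 1/(8/(-21)) = 1/(8*(-1/21)) = 1/(-8/21) = -21/8 ≈ -2.6250)
I(y) = -21/8
J(Z) = -64 - Z (J(Z) = -7 + (-57 - Z) = -64 - Z)
(I(1035 - 1*(-569)) - 1630191)*(-2147328 + J(-611)) = (-21/8 - 1630191)*(-2147328 + (-64 - 1*(-611))) = -13041549*(-2147328 + (-64 + 611))/8 = -13041549*(-2147328 + 547)/8 = -13041549/8*(-2146781) = 27997349603769/8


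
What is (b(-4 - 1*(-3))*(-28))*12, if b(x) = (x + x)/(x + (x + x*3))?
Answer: -672/5 ≈ -134.40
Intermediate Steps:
b(x) = ⅖ (b(x) = (2*x)/(x + (x + 3*x)) = (2*x)/(x + 4*x) = (2*x)/((5*x)) = (2*x)*(1/(5*x)) = ⅖)
(b(-4 - 1*(-3))*(-28))*12 = ((⅖)*(-28))*12 = -56/5*12 = -672/5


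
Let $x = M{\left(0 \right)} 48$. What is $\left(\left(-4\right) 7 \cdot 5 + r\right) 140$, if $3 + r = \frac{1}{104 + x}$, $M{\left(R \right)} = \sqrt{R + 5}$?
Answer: $- \frac{440895}{22} + \frac{105 \sqrt{5}}{11} \approx -20019.0$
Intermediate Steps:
$M{\left(R \right)} = \sqrt{5 + R}$
$x = 48 \sqrt{5}$ ($x = \sqrt{5 + 0} \cdot 48 = \sqrt{5} \cdot 48 = 48 \sqrt{5} \approx 107.33$)
$r = -3 + \frac{1}{104 + 48 \sqrt{5}} \approx -2.9953$
$\left(\left(-4\right) 7 \cdot 5 + r\right) 140 = \left(\left(-4\right) 7 \cdot 5 - \left(\frac{277}{88} - \frac{3 \sqrt{5}}{44}\right)\right) 140 = \left(\left(-28\right) 5 - \left(\frac{277}{88} - \frac{3 \sqrt{5}}{44}\right)\right) 140 = \left(-140 - \left(\frac{277}{88} - \frac{3 \sqrt{5}}{44}\right)\right) 140 = \left(- \frac{12597}{88} + \frac{3 \sqrt{5}}{44}\right) 140 = - \frac{440895}{22} + \frac{105 \sqrt{5}}{11}$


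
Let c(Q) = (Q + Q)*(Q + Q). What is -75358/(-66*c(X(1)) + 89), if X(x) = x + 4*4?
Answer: 75358/76207 ≈ 0.98886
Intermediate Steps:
X(x) = 16 + x (X(x) = x + 16 = 16 + x)
c(Q) = 4*Q² (c(Q) = (2*Q)*(2*Q) = 4*Q²)
-75358/(-66*c(X(1)) + 89) = -75358/(-264*(16 + 1)² + 89) = -75358/(-264*17² + 89) = -75358/(-264*289 + 89) = -75358/(-66*1156 + 89) = -75358/(-76296 + 89) = -75358/(-76207) = -75358*(-1/76207) = 75358/76207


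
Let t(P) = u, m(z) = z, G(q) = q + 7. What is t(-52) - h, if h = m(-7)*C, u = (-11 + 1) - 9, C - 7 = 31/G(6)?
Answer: 607/13 ≈ 46.692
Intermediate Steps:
G(q) = 7 + q
C = 122/13 (C = 7 + 31/(7 + 6) = 7 + 31/13 = 122/13 ≈ 9.3846)
u = -19 (u = -10 - 9 = -19)
t(P) = -19
h = -854/13 (h = -7*122/13 = -854/13 ≈ -65.692)
t(-52) - h = -19 - 1*(-854/13) = -19 + 854/13 = 607/13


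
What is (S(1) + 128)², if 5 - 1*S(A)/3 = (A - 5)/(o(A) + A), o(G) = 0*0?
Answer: 24025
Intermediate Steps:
o(G) = 0
S(A) = 15 - 3*(-5 + A)/A (S(A) = 15 - 3*(A - 5)/(0 + A) = 15 - 3*(-5 + A)/A)
(S(1) + 128)² = ((12 + 15/1) + 128)² = ((12 + 15*1) + 128)² = ((12 + 15) + 128)² = (27 + 128)² = 155² = 24025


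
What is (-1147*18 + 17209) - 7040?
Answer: -10477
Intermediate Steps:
(-1147*18 + 17209) - 7040 = (-20646 + 17209) - 7040 = -3437 - 7040 = -10477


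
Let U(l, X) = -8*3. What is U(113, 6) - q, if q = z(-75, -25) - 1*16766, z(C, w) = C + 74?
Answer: 16743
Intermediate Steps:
z(C, w) = 74 + C
U(l, X) = -24
q = -16767 (q = (74 - 75) - 1*16766 = -1 - 16766 = -16767)
U(113, 6) - q = -24 - 1*(-16767) = -24 + 16767 = 16743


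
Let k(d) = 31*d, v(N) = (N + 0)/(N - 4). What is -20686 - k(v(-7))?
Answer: -227763/11 ≈ -20706.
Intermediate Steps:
v(N) = N/(-4 + N)
-20686 - k(v(-7)) = -20686 - 31*(-7/(-4 - 7)) = -20686 - 31*(-7/(-11)) = -20686 - 31*(-7*(-1/11)) = -20686 - 31*7/11 = -20686 - 1*217/11 = -20686 - 217/11 = -227763/11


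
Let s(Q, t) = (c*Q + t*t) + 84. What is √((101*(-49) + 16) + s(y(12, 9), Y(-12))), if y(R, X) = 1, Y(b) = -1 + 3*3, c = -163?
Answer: 2*I*√1237 ≈ 70.342*I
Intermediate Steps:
Y(b) = 8 (Y(b) = -1 + 9 = 8)
s(Q, t) = 84 + t² - 163*Q (s(Q, t) = (-163*Q + t*t) + 84 = (-163*Q + t²) + 84 = (t² - 163*Q) + 84 = 84 + t² - 163*Q)
√((101*(-49) + 16) + s(y(12, 9), Y(-12))) = √((101*(-49) + 16) + (84 + 8² - 163*1)) = √((-4949 + 16) + (84 + 64 - 163)) = √(-4933 - 15) = √(-4948) = 2*I*√1237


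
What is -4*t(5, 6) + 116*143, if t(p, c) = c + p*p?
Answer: 16464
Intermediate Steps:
t(p, c) = c + p²
-4*t(5, 6) + 116*143 = -4*(6 + 5²) + 116*143 = -4*(6 + 25) + 16588 = -4*31 + 16588 = -124 + 16588 = 16464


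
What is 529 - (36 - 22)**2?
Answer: 333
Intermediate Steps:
529 - (36 - 22)**2 = 529 - 1*14**2 = 529 - 1*196 = 529 - 196 = 333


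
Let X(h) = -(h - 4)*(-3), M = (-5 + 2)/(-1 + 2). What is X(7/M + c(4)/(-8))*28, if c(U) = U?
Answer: -574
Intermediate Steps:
M = -3 (M = -3/1 = -3*1 = -3)
X(h) = -12 + 3*h (X(h) = -(-4 + h)*(-3) = -(12 - 3*h) = -12 + 3*h)
X(7/M + c(4)/(-8))*28 = (-12 + 3*(7/(-3) + 4/(-8)))*28 = (-12 + 3*(7*(-⅓) + 4*(-⅛)))*28 = (-12 + 3*(-7/3 - ½))*28 = (-12 + 3*(-17/6))*28 = (-12 - 17/2)*28 = -41/2*28 = -574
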